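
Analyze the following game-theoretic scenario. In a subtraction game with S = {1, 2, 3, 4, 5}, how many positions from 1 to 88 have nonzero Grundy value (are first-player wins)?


Subtraction set S = {1, 2, 3, 4, 5}, so G(n) = n mod 6.
G(n) = 0 when n is a multiple of 6.
Multiples of 6 in [1, 88]: 14
N-positions (nonzero Grundy) = 88 - 14 = 74

74


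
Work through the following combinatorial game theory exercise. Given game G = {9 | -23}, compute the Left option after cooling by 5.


Original game: {9 | -23} (a switch {a | b} with a > b).
Cooling by t (for t below the temperature (a - b)/2 = 16) taxes each move by t: {a | b} cooled by t is {a - t | b + t}.
Cooling amount: t = 5
Cooled Left option: 9 - 5 = 4
Cooled Right option: -23 + 5 = -18
Cooled game: {4 | -18}
Left option = 4

4


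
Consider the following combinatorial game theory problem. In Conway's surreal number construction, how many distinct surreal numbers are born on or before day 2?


Day 0: {|} = 0 is born. Count = 1.
Day n: the number of surreal numbers born by day n is 2^(n+1) - 1.
By day 0: 2^1 - 1 = 1
By day 1: 2^2 - 1 = 3
By day 2: 2^3 - 1 = 7
By day 2: 7 surreal numbers.

7


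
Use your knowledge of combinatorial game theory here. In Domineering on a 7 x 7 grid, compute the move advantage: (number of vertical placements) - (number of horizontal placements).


Board is 7 x 7 (rows x cols).
Left (vertical) placements: (rows-1) * cols = 6 * 7 = 42
Right (horizontal) placements: rows * (cols-1) = 7 * 6 = 42
Advantage = Left - Right = 42 - 42 = 0

0


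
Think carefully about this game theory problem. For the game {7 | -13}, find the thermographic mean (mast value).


Game = {7 | -13}, a switch {a | b} with numbers a > b.
Its thermograph has left wall a - t and right wall b + t, which meet at t = (a - b)/2, where both equal (a + b)/2. So the mast (mean value) is at (a + b)/2.
Mean = (7 + (-13))/2 = -6/2 = -3

-3


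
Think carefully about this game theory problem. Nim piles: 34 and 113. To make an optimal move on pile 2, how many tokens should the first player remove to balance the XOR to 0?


Piles: 34 and 113
Current XOR: 34 XOR 113 = 83 (non-zero, so this is an N-position).
To make the XOR zero, we need to find a move that balances the piles.
For pile 2 (size 113): target = 113 XOR 83 = 34
We reduce pile 2 from 113 to 34.
Tokens removed: 113 - 34 = 79
Verification: 34 XOR 34 = 0

79


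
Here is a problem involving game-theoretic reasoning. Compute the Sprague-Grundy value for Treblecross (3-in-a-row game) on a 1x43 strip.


Treblecross: place X on empty cells; 3-in-a-row wins.
Playing within two cells of an existing X lets the opponent win at once, so sensible play treats the cells i-2..i+2 around each X as dead. The player left with no safe cell loses, so this is a normal-play take-away game on strips of safe cells.
Placing X at cell i (0-indexed) of a strip of k safe cells leaves independent strips of sizes max(0, i-2) and max(0, k-i-3). Hence G(k) = mex{ G(max(0,i-2)) XOR G(max(0,k-i-3)) : 0 <= i < k }, with G(0) = 0.
G(1): splits (0,0):0^0=0 -> mex({0}) = 1
G(2): splits (0,0):0^0=0 -> mex({0}) = 1
G(3): splits (0,0):0^0=0 -> mex({0}) = 1
G(4): splits (0,1):0^1=1 (0,0):0^0=0 -> mex({0, 1}) = 2
G(5): splits (0,2):0^1=1 (0,1):0^1=1 (0,0):0^0=0 -> mex({0, 1}) = 2
G(6) = mex({1}) = 0
G(7) = mex({0, 1, 2}) = 3
G(8) = mex({0, 1, 2}) = 3
G(9) = mex({0, 2}) = 1
G(10) = mex({0, 2, 3}) = 1
G(11) = mex({0, 3}) = 1
G(12) = mex({1, 3}) = 0
G(13) = mex({0, 1, 2, 3}) = 4
G(14) = mex({0, 1, 2}) = 3
G(15) = mex({0, 1, 2}) = 3
G(16) = mex({0, 1, 2, 4}) = 3
G(17) = mex({0, 1, 3, 4}) = 2
G(18) = mex({0, 1, 3, 4}) = 2
G(19) = mex({0, 1, 3, 5}) = 2
G(20) = mex({0, 1, 2, 3, 5}) = 4
G(21) = mex({0, 1, 2, 3, 5}) = 4
G(22) = mex({1, 2, 6}) = 0
G(23) = mex({0, 1, 2, 3, 4, 6}) = 5
G(24) = mex({0, 1, 2, 3, 4}) = 5
G(25) = mex({0, 1, 3, 4, 7}) = 2
G(26) = mex({0, 1, 3, 4, 5, 7}) = 2
G(27) = mex({0, 1, 3, 5}) = 2
G(28) = mex({0, 1, 2, 5}) = 3
G(29) = mex({0, 1, 2, 4, 5, 6}) = 3
G(30) = mex({1, 2, 4, 6}) = 0
G(31) = mex({0, 1, 2, 3, 4, 6}) = 5
G(32) = mex({1, 2, 3, 4, 7}) = 0
G(33) = mex({0, 3, 7}) = 1
G(34) = mex({0, 2, 3, 5, 7}) = 1
G(35) = mex({0, 2, 3, 5, 6}) = 1
G(36) = mex({0, 1, 2, 5, 6}) = 3
G(37) = mex({0, 1, 2, 4, 5, 6}) = 3
G(38) = mex({0, 1, 2, 4}) = 3
G(39) = mex({0, 1, 2, 3, 4, 7}) = 5
G(40) = mex({0, 1, 2, 3, 4, 5, 7}) = 6
G(41) = mex({0, 1, 2, 3, 5, 7}) = 4
G(42) = mex({0, 1, 2, 3, 5, 6, 7}) = 4
G(43) = mex({0, 2, 3, 5, 6}) = 1
Therefore G(43) = 1.

1


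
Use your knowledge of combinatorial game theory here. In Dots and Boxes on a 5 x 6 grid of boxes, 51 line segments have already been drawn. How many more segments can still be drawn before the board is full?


Grid: 5 x 6 boxes, i.e. 6 rows and 7 columns of dots.
Horizontal edges: (rows + 1) * cols = 6 * 6 = 36
Vertical edges: rows * (cols + 1) = 5 * 7 = 35
Total edges: 36 + 35 = 71
Edges drawn: 51
Remaining: 71 - 51 = 20

20


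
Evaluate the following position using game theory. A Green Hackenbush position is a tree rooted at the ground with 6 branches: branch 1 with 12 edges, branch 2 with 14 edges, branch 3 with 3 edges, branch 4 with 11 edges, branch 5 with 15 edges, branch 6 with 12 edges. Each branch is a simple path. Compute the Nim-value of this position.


The tree has 6 branches from the ground vertex.
In Green Hackenbush, the Nim-value of a simple path of length k is k.
Branch 1: length 12, Nim-value = 12
Branch 2: length 14, Nim-value = 14
Branch 3: length 3, Nim-value = 3
Branch 4: length 11, Nim-value = 11
Branch 5: length 15, Nim-value = 15
Branch 6: length 12, Nim-value = 12
Total Nim-value = XOR of all branch values:
0 XOR 12 = 12
12 XOR 14 = 2
2 XOR 3 = 1
1 XOR 11 = 10
10 XOR 15 = 5
5 XOR 12 = 9
Nim-value of the tree = 9

9


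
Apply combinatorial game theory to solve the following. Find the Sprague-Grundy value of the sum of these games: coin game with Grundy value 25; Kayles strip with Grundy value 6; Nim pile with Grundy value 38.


By the Sprague-Grundy theorem, the Grundy value of a sum of games is the XOR of individual Grundy values.
coin game: Grundy value = 25. Running XOR: 0 XOR 25 = 25
Kayles strip: Grundy value = 6. Running XOR: 25 XOR 6 = 31
Nim pile: Grundy value = 38. Running XOR: 31 XOR 38 = 57
The combined Grundy value is 57.

57


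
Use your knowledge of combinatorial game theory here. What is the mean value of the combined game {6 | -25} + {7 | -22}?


G1 = {6 | -25}, G2 = {7 | -22}
Each is a switch {a | b} with numbers a > b; its mean value is (a + b)/2, and mean value is additive over game sums: m(G1 + G2) = m(G1) + m(G2).
Mean of G1 = (6 + (-25))/2 = -19/2 = -19/2
Mean of G2 = (7 + (-22))/2 = -15/2 = -15/2
Mean of G1 + G2 = -19/2 + -15/2 = -17

-17


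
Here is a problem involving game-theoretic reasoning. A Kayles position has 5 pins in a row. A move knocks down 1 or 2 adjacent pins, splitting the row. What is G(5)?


Kayles: a move removes 1 or 2 adjacent pins from a contiguous row.
Removing pins from a row of k leaves two independent rows (a, b) with a + b = k - 1 (one pin) or a + b = k - 2 (two pins); an end removal gives a = 0.
By Sprague-Grundy, G(k) = mex{ G(a) XOR G(b) } over all these splits. G(0) = 0.
G(1): splits (0,0):0^0=0 -> mex({0}) = 1
G(2): splits (0,1):0^1=1 (0,0):0^0=0 -> mex({0, 1}) = 2
G(3): splits (0,2):0^2=2 (1,1):1^1=0 (0,1):0^1=1 -> mex({0, 1, 2}) = 3
G(4): splits (0,3):0^3=3 (1,2):1^2=3 (0,2):0^2=2 (1,1):1^1=0 -> mex({0, 2, 3}) = 1
G(5): splits (0,4):0^1=1 (1,3):1^3=2 (2,2):2^2=0 (0,3):0^3=3 (1,2):1^2=3 -> mex({0, 1, 2, 3}) = 4
Therefore G(5) = 4.

4


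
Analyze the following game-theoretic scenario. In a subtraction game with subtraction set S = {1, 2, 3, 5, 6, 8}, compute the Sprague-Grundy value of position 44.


The subtraction set is S = {1, 2, 3, 5, 6, 8}.
G(k) = mex{ G(k - s) : s in S, s <= k }. We compute iteratively: G(0) = 0.
G(1) = mex({0}) = 1
G(2) = mex({0, 1}) = 2
G(3) = mex({0, 1, 2}) = 3
G(4) = mex({1, 2, 3}) = 0
G(5) = mex({0, 2, 3}) = 1
G(6) = mex({0, 1, 3}) = 2
G(7) = mex({0, 1, 2}) = 3
G(8) = mex({0, 1, 2, 3}) = 4
G(9) = mex({0, 1, 2, 3, 4}) = 5
G(10) = mex({0, 1, 2, 3, 4, 5}) = 6
G(11) = mex({1, 2, 3, 4, 5, 6}) = 0
G(12) = mex({0, 2, 3, 5, 6}) = 1
G(13) = mex({0, 1, 3, 4, 6}) = 2
G(14) = mex({0, 1, 2, 4, 5}) = 3
G(15) = mex({1, 2, 3, 5, 6}) = 0
G(16) = mex({0, 2, 3, 4, 6}) = 1
G(17) = mex({0, 1, 3, 5}) = 2
G(18) = mex({0, 1, 2, 6}) = 3
Observe that G(11)..G(18) = 0, 1, 2, 3, 0, 1, 2, 3 repeats G(0)..G(7) = 0, 1, 2, 3, 0, 1, 2, 3.
For k >= max(S) = 8, G(k) is determined by the previous 8 values G(k-8)..G(k-1); a window of 8 consecutive values has recurred shifted by 11, so by induction G(k + 11) = G(k) for all k >= 0: the sequence is periodic from the start with period 11.
One period: G(0..10) = 0, 1, 2, 3, 0, 1, 2, 3, 4, 5, 6.
44 mod 11 = 0, so G(44) = G(0) = 0.

0


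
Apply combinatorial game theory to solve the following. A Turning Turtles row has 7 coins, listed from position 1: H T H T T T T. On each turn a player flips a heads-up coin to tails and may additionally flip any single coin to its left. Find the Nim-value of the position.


Coins: H T H T T T T
Key fact: a single head at position k behaves exactly like a Nim heap of size k (turning it to T and optionally flipping a coin at j < k corresponds to moving the heap from k to j, or to 0), and heads combine as a disjunctive sum (two heads at the same place would cancel, matching j XOR j = 0). So the Nim-value is the XOR of the 1-indexed positions of the heads.
Face-up positions (1-indexed): [1, 3]
XOR 0 with 1: 0 XOR 1 = 1
XOR 1 with 3: 1 XOR 3 = 2
Nim-value = 2

2


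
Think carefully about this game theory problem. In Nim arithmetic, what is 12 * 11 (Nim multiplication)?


Nim multiplication is bilinear over XOR: (u XOR v) * w = (u*w) XOR (v*w).
So we split each operand into its bit components and XOR the pairwise Nim products.
12 = 4 + 8 (as XOR of powers of 2).
11 = 1 + 2 + 8 (as XOR of powers of 2).
Using the standard Nim-product table on single bits:
  2*2 = 3,   2*4 = 8,   2*8 = 12,
  4*4 = 6,   4*8 = 11,  8*8 = 13,
and  1*x = x (identity), k*l = l*k (commutative).
Pairwise Nim products:
  4 * 1 = 4
  4 * 2 = 8
  4 * 8 = 11
  8 * 1 = 8
  8 * 2 = 12
  8 * 8 = 13
XOR them: 4 XOR 8 XOR 11 XOR 8 XOR 12 XOR 13 = 14.
Result: 12 * 11 = 14 (in Nim).

14


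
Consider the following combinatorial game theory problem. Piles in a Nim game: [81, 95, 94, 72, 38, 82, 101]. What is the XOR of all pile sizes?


We need the XOR (exclusive or) of all pile sizes.
After XOR-ing pile 1 (size 81): 0 XOR 81 = 81
After XOR-ing pile 2 (size 95): 81 XOR 95 = 14
After XOR-ing pile 3 (size 94): 14 XOR 94 = 80
After XOR-ing pile 4 (size 72): 80 XOR 72 = 24
After XOR-ing pile 5 (size 38): 24 XOR 38 = 62
After XOR-ing pile 6 (size 82): 62 XOR 82 = 108
After XOR-ing pile 7 (size 101): 108 XOR 101 = 9
The Nim-value of this position is 9.

9


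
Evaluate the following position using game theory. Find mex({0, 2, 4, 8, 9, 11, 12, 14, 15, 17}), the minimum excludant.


Set = {0, 2, 4, 8, 9, 11, 12, 14, 15, 17}
0 is in the set.
1 is NOT in the set. This is the mex.
mex = 1

1


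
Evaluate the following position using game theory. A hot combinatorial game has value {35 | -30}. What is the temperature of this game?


The game is {35 | -30}, a switch {a | b} with numbers a > b.
Cooling {a | b} by t gives {a - t | b + t}, which stops being hot when a - t = b + t, i.e. at t = (a - b)/2. So the temperature of a switch is (a - b)/2.
Temperature = (Left option - Right option) / 2
= (35 - (-30)) / 2
= 65 / 2
= 65/2

65/2


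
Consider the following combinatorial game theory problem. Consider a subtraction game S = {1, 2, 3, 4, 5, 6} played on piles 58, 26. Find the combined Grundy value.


Subtraction set: {1, 2, 3, 4, 5, 6}
For this subtraction set, G(n) = n mod 7 (period = max + 1 = 7).
Pile 1 (size 58): G(58) = 58 mod 7 = 2
Pile 2 (size 26): G(26) = 26 mod 7 = 5
Total Grundy value = XOR of all: 2 XOR 5 = 7

7


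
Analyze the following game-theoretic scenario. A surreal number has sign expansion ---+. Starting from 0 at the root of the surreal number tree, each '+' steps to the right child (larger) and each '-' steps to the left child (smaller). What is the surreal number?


Sign expansion: ---+
Rule: track bounds (lo, hi), initially (-inf, +inf). On '+', the current value becomes lo and we move to the simplest number in (value, hi): value + 1 if hi = +inf, otherwise the midpoint (value + hi)/2. On '-', the current value becomes hi and we move to value - 1 if lo = -inf, otherwise the midpoint (lo + value)/2.
Start at 0.
Step 1: sign = -, move left. Bounds: (-inf, 0). Value = -1
Step 2: sign = -, move left. Bounds: (-inf, -1). Value = -2
Step 3: sign = -, move left. Bounds: (-inf, -2). Value = -3
Step 4: sign = +, move right. Bounds: (-3, -2). Value = -5/2
The surreal number with sign expansion ---+ is -5/2.

-5/2


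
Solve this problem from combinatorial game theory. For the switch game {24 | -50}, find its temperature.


The game is {24 | -50}, a switch {a | b} with numbers a > b.
Cooling {a | b} by t gives {a - t | b + t}, which stops being hot when a - t = b + t, i.e. at t = (a - b)/2. So the temperature of a switch is (a - b)/2.
Temperature = (Left option - Right option) / 2
= (24 - (-50)) / 2
= 74 / 2
= 37

37


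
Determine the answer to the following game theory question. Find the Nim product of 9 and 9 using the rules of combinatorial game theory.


Nim multiplication is bilinear over XOR: (u XOR v) * w = (u*w) XOR (v*w).
So we split each operand into its bit components and XOR the pairwise Nim products.
9 = 1 + 8 (as XOR of powers of 2).
9 = 1 + 8 (as XOR of powers of 2).
Using the standard Nim-product table on single bits:
  2*2 = 3,   2*4 = 8,   2*8 = 12,
  4*4 = 6,   4*8 = 11,  8*8 = 13,
and  1*x = x (identity), k*l = l*k (commutative).
Pairwise Nim products:
  1 * 1 = 1
  1 * 8 = 8
  8 * 1 = 8
  8 * 8 = 13
XOR them: 1 XOR 8 XOR 8 XOR 13 = 12.
Result: 9 * 9 = 12 (in Nim).

12


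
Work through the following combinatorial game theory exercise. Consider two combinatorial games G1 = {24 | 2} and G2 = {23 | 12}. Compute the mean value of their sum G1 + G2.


G1 = {24 | 2}, G2 = {23 | 12}
Each is a switch {a | b} with numbers a > b; its mean value is (a + b)/2, and mean value is additive over game sums: m(G1 + G2) = m(G1) + m(G2).
Mean of G1 = (24 + (2))/2 = 26/2 = 13
Mean of G2 = (23 + (12))/2 = 35/2 = 35/2
Mean of G1 + G2 = 13 + 35/2 = 61/2

61/2


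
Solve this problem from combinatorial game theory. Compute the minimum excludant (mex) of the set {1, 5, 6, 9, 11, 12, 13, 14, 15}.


Set = {1, 5, 6, 9, 11, 12, 13, 14, 15}
0 is NOT in the set. This is the mex.
mex = 0

0


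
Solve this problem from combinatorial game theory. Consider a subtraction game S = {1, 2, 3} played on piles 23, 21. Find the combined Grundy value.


Subtraction set: {1, 2, 3}
For this subtraction set, G(n) = n mod 4 (period = max + 1 = 4).
Pile 1 (size 23): G(23) = 23 mod 4 = 3
Pile 2 (size 21): G(21) = 21 mod 4 = 1
Total Grundy value = XOR of all: 3 XOR 1 = 2

2


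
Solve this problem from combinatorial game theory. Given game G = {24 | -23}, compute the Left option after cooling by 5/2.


Original game: {24 | -23} (a switch {a | b} with a > b).
Cooling by t (for t below the temperature (a - b)/2 = 47/2) taxes each move by t: {a | b} cooled by t is {a - t | b + t}.
Cooling amount: t = 5/2
Cooled Left option: 24 - 5/2 = 43/2
Cooled Right option: -23 + 5/2 = -41/2
Cooled game: {43/2 | -41/2}
Left option = 43/2

43/2


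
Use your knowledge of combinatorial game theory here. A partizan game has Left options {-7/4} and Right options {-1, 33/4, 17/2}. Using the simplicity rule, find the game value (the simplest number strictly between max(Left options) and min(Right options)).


Left options: {-7/4}, max = -7/4
Right options: {-1, 33/4, 17/2}, min = -1
All options are numbers and max(Left) < min(Right), so by the simplicity theorem the value is the simplest (earliest-born) number strictly between -7/4 and -1.
No integer lies strictly between -7/4 and -1, so the value is the dyadic rational m/2^k in the interval with the smallest k (then m odd); search k = 1, 2, ...:
Denominator 2: -3/2 lies strictly between -7/4 and -1 -- found.
The simplest number in the interval is -3/2.
Game value = -3/2

-3/2


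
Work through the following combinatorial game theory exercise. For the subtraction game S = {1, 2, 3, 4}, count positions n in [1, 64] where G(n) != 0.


Subtraction set S = {1, 2, 3, 4}, so G(n) = n mod 5.
G(n) = 0 when n is a multiple of 5.
Multiples of 5 in [1, 64]: 12
N-positions (nonzero Grundy) = 64 - 12 = 52

52


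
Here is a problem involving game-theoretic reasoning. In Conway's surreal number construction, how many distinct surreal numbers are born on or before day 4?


Day 0: {|} = 0 is born. Count = 1.
Day n: the number of surreal numbers born by day n is 2^(n+1) - 1.
By day 0: 2^1 - 1 = 1
By day 1: 2^2 - 1 = 3
By day 2: 2^3 - 1 = 7
By day 3: 2^4 - 1 = 15
By day 4: 2^5 - 1 = 31
By day 4: 31 surreal numbers.

31


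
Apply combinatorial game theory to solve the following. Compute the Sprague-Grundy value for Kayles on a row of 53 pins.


Kayles: a move removes 1 or 2 adjacent pins from a contiguous row.
Removing pins from a row of k leaves two independent rows (a, b) with a + b = k - 1 (one pin) or a + b = k - 2 (two pins); an end removal gives a = 0.
By Sprague-Grundy, G(k) = mex{ G(a) XOR G(b) } over all these splits. G(0) = 0.
G(1): splits (0,0):0^0=0 -> mex({0}) = 1
G(2): splits (0,1):0^1=1 (0,0):0^0=0 -> mex({0, 1}) = 2
G(3): splits (0,2):0^2=2 (1,1):1^1=0 (0,1):0^1=1 -> mex({0, 1, 2}) = 3
G(4): splits (0,3):0^3=3 (1,2):1^2=3 (0,2):0^2=2 (1,1):1^1=0 -> mex({0, 2, 3}) = 1
G(5): splits (0,4):0^1=1 (1,3):1^3=2 (2,2):2^2=0 (0,3):0^3=3 (1,2):1^2=3 -> mex({0, 1, 2, 3}) = 4
G(6) = mex({0, 1, 2, 4}) = 3
G(7) = mex({0, 1, 3, 4, 5}) = 2
G(8) = mex({0, 2, 3, 5, 6}) = 1
G(9) = mex({0, 1, 2, 3, 6, 7}) = 4
G(10) = mex({0, 1, 3, 4, 5, 7}) = 2
G(11) = mex({0, 1, 2, 3, 4, 5}) = 6
G(12) = mex({0, 1, 2, 3, 5, 6, 7}) = 4
G(13) = mex({0, 2, 3, 4, 6, 7}) = 1
G(14) = mex({0, 1, 4, 5, 6, 7}) = 2
G(15) = mex({0, 1, 2, 3, 4, 5, 6}) = 7
G(16) = mex({0, 2, 3, 5, 6, 7}) = 1
G(17) = mex({0, 1, 2, 3, 5, 6, 7}) = 4
G(18) = mex({0, 1, 2, 4, 5, 6}) = 3
G(19) = mex({0, 1, 3, 4, 5, 7}) = 2
G(20) = mex({0, 2, 3, 4, 5, 6, 7}) = 1
G(21) = mex({0, 1, 2, 3, 5, 6, 7}) = 4
G(22) = mex({0, 1, 2, 3, 4, 5, 7}) = 6
G(23) = mex({0, 1, 2, 3, 4, 5, 6}) = 7
G(24) = mex({0, 1, 2, 3, 5, 6, 7}) = 4
G(25) = mex({0, 2, 3, 4, 6, 7}) = 1
G(26) = mex({0, 1, 3, 4, 5, 6, 7}) = 2
G(27) = mex({0, 1, 2, 3, 4, 5, 6, 7}) = 8
G(28) = mex({0, 1, 2, 3, 4, 6, 7, 8}) = 5
G(29) = mex({0, 1, 2, 3, 5, 6, 7, 8, 9}) = 4
G(30) = mex({0, 1, 2, 3, 4, 5, 6, 9, 10}) = 7
G(31) = mex({0, 1, 3, 4, 5, 7, 10, 11}) = 2
G(32) = mex({0, 2, 3, 4, 5, 6, 7, 9, 11}) = 1
G(33) = mex({0, 1, 2, 3, 4, 5, 6, 7, 9, 12}) = 8
G(34) = mex({0, 1, 2, 3, 4, 5, 7, 8, 11, 12}) = 6
G(35) = mex({0, 1, 2, 3, 4, 5, 6, 8, 9, 10, 11}) = 7
G(36) = mex({0, 1, 2, 3, 5, 6, 7, 9, 10}) = 4
G(37) = mex({0, 2, 3, 4, 6, 7, 9, 10, 11, 12}) = 1
G(38) = mex({0, 1, 3, 4, 5, 6, 7, 9, 10, 11, 12}) = 2
G(39) = mex({0, 1, 2, 4, 5, 6, 7, 9, 10, 12, 14}) = 3
G(40) = mex({0, 2, 3, 4, 6, 7, 11, 12, 14}) = 1
G(41) = mex({0, 1, 2, 3, 5, 6, 7, 9, 10, 11, 12}) = 4
G(42) = mex({0, 1, 2, 3, 4, 5, 6, 9, 10}) = 7
G(43) = mex({0, 1, 3, 4, 5, 7, 9, 10, 12, 15}) = 2
G(44) = mex({0, 2, 3, 4, 5, 6, 7, 9, 10, 12, 15}) = 1
G(45) = mex({0, 1, 2, 3, 4, 5, 6, 7, 9, 10, 12, 14}) = 8
G(46) = mex({0, 1, 3, 4, 5, 7, 8, 11, 12, 14}) = 2
G(47) = mex({0, 1, 2, 3, 4, 5, 6, 8, 9, 10, 11, 12}) = 7
G(48) = mex({0, 1, 2, 3, 5, 6, 7, 9, 10}) = 4
G(49) = mex({0, 2, 3, 4, 6, 7, 9, 10, 11, 12, 15}) = 1
G(50) = mex({0, 1, 4, 5, 6, 7, 9, 11, 12, 14, 15}) = 2
G(51) = mex({0, 1, 2, 3, 4, 5, 6, 7, 9, 12, 14, 15}) = 8
G(52) = mex({0, 2, 3, 4, 5, 6, 7, 8, 11, 12, 15}) = 1
G(53) = mex({0, 1, 2, 3, 5, 6, 7, 8, 9, 10, 11, 12}) = 4
Therefore G(53) = 4.

4


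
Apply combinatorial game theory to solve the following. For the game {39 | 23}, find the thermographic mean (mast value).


Game = {39 | 23}, a switch {a | b} with numbers a > b.
Its thermograph has left wall a - t and right wall b + t, which meet at t = (a - b)/2, where both equal (a + b)/2. So the mast (mean value) is at (a + b)/2.
Mean = (39 + (23))/2 = 62/2 = 31

31


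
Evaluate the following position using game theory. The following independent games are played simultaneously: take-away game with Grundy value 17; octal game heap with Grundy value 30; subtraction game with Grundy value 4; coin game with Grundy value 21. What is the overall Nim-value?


By the Sprague-Grundy theorem, the Grundy value of a sum of games is the XOR of individual Grundy values.
take-away game: Grundy value = 17. Running XOR: 0 XOR 17 = 17
octal game heap: Grundy value = 30. Running XOR: 17 XOR 30 = 15
subtraction game: Grundy value = 4. Running XOR: 15 XOR 4 = 11
coin game: Grundy value = 21. Running XOR: 11 XOR 21 = 30
The combined Grundy value is 30.

30


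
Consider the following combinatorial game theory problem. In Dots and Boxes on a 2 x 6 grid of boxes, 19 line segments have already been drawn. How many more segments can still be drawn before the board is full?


Grid: 2 x 6 boxes, i.e. 3 rows and 7 columns of dots.
Horizontal edges: (rows + 1) * cols = 3 * 6 = 18
Vertical edges: rows * (cols + 1) = 2 * 7 = 14
Total edges: 18 + 14 = 32
Edges drawn: 19
Remaining: 32 - 19 = 13

13


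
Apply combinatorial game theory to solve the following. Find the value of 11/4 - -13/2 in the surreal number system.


x = 11/4, y = -13/2
Converting to common denominator: 4
x = 11/4, y = -26/4
x - y = 11/4 - -13/2 = 37/4

37/4


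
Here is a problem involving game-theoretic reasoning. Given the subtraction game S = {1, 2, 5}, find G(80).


The subtraction set is S = {1, 2, 5}.
G(k) = mex{ G(k - s) : s in S, s <= k }. We compute iteratively: G(0) = 0.
G(1) = mex({0}) = 1
G(2) = mex({0, 1}) = 2
G(3) = mex({1, 2}) = 0
G(4) = mex({0, 2}) = 1
G(5) = mex({0, 1}) = 2
G(6) = mex({1, 2}) = 0
G(7) = mex({0, 2}) = 1
Observe that G(3)..G(7) = 0, 1, 2, 0, 1 repeats G(0)..G(4) = 0, 1, 2, 0, 1.
For k >= max(S) = 5, G(k) is determined by the previous 5 values G(k-5)..G(k-1); a window of 5 consecutive values has recurred shifted by 3, so by induction G(k + 3) = G(k) for all k >= 0: the sequence is periodic from the start with period 3.
One period: G(0..2) = 0, 1, 2.
80 mod 3 = 2, so G(80) = G(2) = 2.

2


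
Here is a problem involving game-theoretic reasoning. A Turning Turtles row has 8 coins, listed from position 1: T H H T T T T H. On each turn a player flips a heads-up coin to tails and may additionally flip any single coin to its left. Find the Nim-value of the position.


Coins: T H H T T T T H
Key fact: a single head at position k behaves exactly like a Nim heap of size k (turning it to T and optionally flipping a coin at j < k corresponds to moving the heap from k to j, or to 0), and heads combine as a disjunctive sum (two heads at the same place would cancel, matching j XOR j = 0). So the Nim-value is the XOR of the 1-indexed positions of the heads.
Face-up positions (1-indexed): [2, 3, 8]
XOR 0 with 2: 0 XOR 2 = 2
XOR 2 with 3: 2 XOR 3 = 1
XOR 1 with 8: 1 XOR 8 = 9
Nim-value = 9

9


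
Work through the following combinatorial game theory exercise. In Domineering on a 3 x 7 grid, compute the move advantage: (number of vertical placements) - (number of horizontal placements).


Board is 3 x 7 (rows x cols).
Left (vertical) placements: (rows-1) * cols = 2 * 7 = 14
Right (horizontal) placements: rows * (cols-1) = 3 * 6 = 18
Advantage = Left - Right = 14 - 18 = -4

-4


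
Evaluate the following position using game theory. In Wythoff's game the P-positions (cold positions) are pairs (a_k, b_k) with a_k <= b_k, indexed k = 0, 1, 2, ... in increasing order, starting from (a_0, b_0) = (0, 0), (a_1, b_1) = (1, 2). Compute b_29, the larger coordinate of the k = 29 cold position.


By Wythoff's theorem, a_k = floor(k * phi) and b_k = floor(k * phi^2) = a_k + k, where phi = (1 + sqrt(5))/2 is the golden ratio.
phi = (1 + sqrt(5))/2 = 1.618034
phi^2 = phi + 1 = 2.618034
k = 29
k * phi^2 = 29 * 2.618034 = 75.922986
b_29 = floor(k * phi^2) = 75 (check: a_29 + k = 46 + 29 = 75)

75


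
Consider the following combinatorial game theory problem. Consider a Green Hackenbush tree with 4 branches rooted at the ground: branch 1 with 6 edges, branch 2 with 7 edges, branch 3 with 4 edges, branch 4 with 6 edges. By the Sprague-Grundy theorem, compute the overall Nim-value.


The tree has 4 branches from the ground vertex.
In Green Hackenbush, the Nim-value of a simple path of length k is k.
Branch 1: length 6, Nim-value = 6
Branch 2: length 7, Nim-value = 7
Branch 3: length 4, Nim-value = 4
Branch 4: length 6, Nim-value = 6
Total Nim-value = XOR of all branch values:
0 XOR 6 = 6
6 XOR 7 = 1
1 XOR 4 = 5
5 XOR 6 = 3
Nim-value of the tree = 3

3


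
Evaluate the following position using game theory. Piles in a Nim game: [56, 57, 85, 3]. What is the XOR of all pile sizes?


We need the XOR (exclusive or) of all pile sizes.
After XOR-ing pile 1 (size 56): 0 XOR 56 = 56
After XOR-ing pile 2 (size 57): 56 XOR 57 = 1
After XOR-ing pile 3 (size 85): 1 XOR 85 = 84
After XOR-ing pile 4 (size 3): 84 XOR 3 = 87
The Nim-value of this position is 87.

87


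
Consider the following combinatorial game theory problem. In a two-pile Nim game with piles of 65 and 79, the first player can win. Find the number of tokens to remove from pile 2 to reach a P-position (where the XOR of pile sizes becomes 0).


Piles: 65 and 79
Current XOR: 65 XOR 79 = 14 (non-zero, so this is an N-position).
To make the XOR zero, we need to find a move that balances the piles.
For pile 2 (size 79): target = 79 XOR 14 = 65
We reduce pile 2 from 79 to 65.
Tokens removed: 79 - 65 = 14
Verification: 65 XOR 65 = 0

14


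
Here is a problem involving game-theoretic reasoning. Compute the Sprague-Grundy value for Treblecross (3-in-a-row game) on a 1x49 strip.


Treblecross: place X on empty cells; 3-in-a-row wins.
Playing within two cells of an existing X lets the opponent win at once, so sensible play treats the cells i-2..i+2 around each X as dead. The player left with no safe cell loses, so this is a normal-play take-away game on strips of safe cells.
Placing X at cell i (0-indexed) of a strip of k safe cells leaves independent strips of sizes max(0, i-2) and max(0, k-i-3). Hence G(k) = mex{ G(max(0,i-2)) XOR G(max(0,k-i-3)) : 0 <= i < k }, with G(0) = 0.
G(1): splits (0,0):0^0=0 -> mex({0}) = 1
G(2): splits (0,0):0^0=0 -> mex({0}) = 1
G(3): splits (0,0):0^0=0 -> mex({0}) = 1
G(4): splits (0,1):0^1=1 (0,0):0^0=0 -> mex({0, 1}) = 2
G(5): splits (0,2):0^1=1 (0,1):0^1=1 (0,0):0^0=0 -> mex({0, 1}) = 2
G(6) = mex({1}) = 0
G(7) = mex({0, 1, 2}) = 3
G(8) = mex({0, 1, 2}) = 3
G(9) = mex({0, 2}) = 1
G(10) = mex({0, 2, 3}) = 1
G(11) = mex({0, 3}) = 1
G(12) = mex({1, 3}) = 0
G(13) = mex({0, 1, 2, 3}) = 4
G(14) = mex({0, 1, 2}) = 3
G(15) = mex({0, 1, 2}) = 3
G(16) = mex({0, 1, 2, 4}) = 3
G(17) = mex({0, 1, 3, 4}) = 2
G(18) = mex({0, 1, 3, 4}) = 2
G(19) = mex({0, 1, 3, 5}) = 2
G(20) = mex({0, 1, 2, 3, 5}) = 4
G(21) = mex({0, 1, 2, 3, 5}) = 4
G(22) = mex({1, 2, 6}) = 0
G(23) = mex({0, 1, 2, 3, 4, 6}) = 5
G(24) = mex({0, 1, 2, 3, 4}) = 5
G(25) = mex({0, 1, 3, 4, 7}) = 2
G(26) = mex({0, 1, 3, 4, 5, 7}) = 2
G(27) = mex({0, 1, 3, 5}) = 2
G(28) = mex({0, 1, 2, 5}) = 3
G(29) = mex({0, 1, 2, 4, 5, 6}) = 3
G(30) = mex({1, 2, 4, 6}) = 0
G(31) = mex({0, 1, 2, 3, 4, 6}) = 5
G(32) = mex({1, 2, 3, 4, 7}) = 0
G(33) = mex({0, 3, 7}) = 1
G(34) = mex({0, 2, 3, 5, 7}) = 1
G(35) = mex({0, 2, 3, 5, 6}) = 1
G(36) = mex({0, 1, 2, 5, 6}) = 3
G(37) = mex({0, 1, 2, 4, 5, 6}) = 3
G(38) = mex({0, 1, 2, 4}) = 3
G(39) = mex({0, 1, 2, 3, 4, 7}) = 5
G(40) = mex({0, 1, 2, 3, 4, 5, 7}) = 6
G(41) = mex({0, 1, 2, 3, 5, 7}) = 4
G(42) = mex({0, 1, 2, 3, 5, 6, 7}) = 4
G(43) = mex({0, 2, 3, 5, 6}) = 1
G(44) = mex({1, 2, 3, 4, 5, 6}) = 0
G(45) = mex({0, 1, 2, 3, 4, 6, 7}) = 5
G(46) = mex({0, 1, 2, 3, 4, 7}) = 5
G(47) = mex({0, 1, 2, 3, 4, 5, 7}) = 6
G(48) = mex({0, 1, 2, 3, 4, 5, 7}) = 6
G(49) = mex({0, 1, 3, 4, 5, 7}) = 2
Therefore G(49) = 2.

2


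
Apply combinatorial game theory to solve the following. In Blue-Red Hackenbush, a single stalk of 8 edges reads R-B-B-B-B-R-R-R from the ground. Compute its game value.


Edges (from ground): R-B-B-B-B-R-R-R
By Berlekamp's sign-expansion rule, a Blue-Red Hackenbush stalk has the value of the surreal number whose sign sequence is the edge sequence with B -> + and R -> -.
Sign sequence: -++++---
Trace the sign expansion in the surreal number tree, starting from 0:
Edge 1: R (sign -) -> bounds (-inf, 0), value = -1
Edge 2: B (sign +) -> bounds (-1, 0), value = -1/2
Edge 3: B (sign +) -> bounds (-1/2, 0), value = -1/4
Edge 4: B (sign +) -> bounds (-1/4, 0), value = -1/8
Edge 5: B (sign +) -> bounds (-1/8, 0), value = -1/16
Edge 6: R (sign -) -> bounds (-1/8, -1/16), value = -3/32
Edge 7: R (sign -) -> bounds (-1/8, -3/32), value = -7/64
Edge 8: R (sign -) -> bounds (-1/8, -7/64), value = -15/128
Game value = -15/128

-15/128


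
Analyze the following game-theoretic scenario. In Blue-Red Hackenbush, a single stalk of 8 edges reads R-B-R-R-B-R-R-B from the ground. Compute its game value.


Edges (from ground): R-B-R-R-B-R-R-B
By Berlekamp's sign-expansion rule, a Blue-Red Hackenbush stalk has the value of the surreal number whose sign sequence is the edge sequence with B -> + and R -> -.
Sign sequence: -+--+--+
Trace the sign expansion in the surreal number tree, starting from 0:
Edge 1: R (sign -) -> bounds (-inf, 0), value = -1
Edge 2: B (sign +) -> bounds (-1, 0), value = -1/2
Edge 3: R (sign -) -> bounds (-1, -1/2), value = -3/4
Edge 4: R (sign -) -> bounds (-1, -3/4), value = -7/8
Edge 5: B (sign +) -> bounds (-7/8, -3/4), value = -13/16
Edge 6: R (sign -) -> bounds (-7/8, -13/16), value = -27/32
Edge 7: R (sign -) -> bounds (-7/8, -27/32), value = -55/64
Edge 8: B (sign +) -> bounds (-55/64, -27/32), value = -109/128
Game value = -109/128

-109/128


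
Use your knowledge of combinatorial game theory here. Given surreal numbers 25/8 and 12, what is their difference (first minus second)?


x = 25/8, y = 12
Converting to common denominator: 8
x = 25/8, y = 96/8
x - y = 25/8 - 12 = -71/8

-71/8


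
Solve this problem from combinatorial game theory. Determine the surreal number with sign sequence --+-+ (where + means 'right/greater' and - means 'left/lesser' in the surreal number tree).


Sign expansion: --+-+
Rule: track bounds (lo, hi), initially (-inf, +inf). On '+', the current value becomes lo and we move to the simplest number in (value, hi): value + 1 if hi = +inf, otherwise the midpoint (value + hi)/2. On '-', the current value becomes hi and we move to value - 1 if lo = -inf, otherwise the midpoint (lo + value)/2.
Start at 0.
Step 1: sign = -, move left. Bounds: (-inf, 0). Value = -1
Step 2: sign = -, move left. Bounds: (-inf, -1). Value = -2
Step 3: sign = +, move right. Bounds: (-2, -1). Value = -3/2
Step 4: sign = -, move left. Bounds: (-2, -3/2). Value = -7/4
Step 5: sign = +, move right. Bounds: (-7/4, -3/2). Value = -13/8
The surreal number with sign expansion --+-+ is -13/8.

-13/8


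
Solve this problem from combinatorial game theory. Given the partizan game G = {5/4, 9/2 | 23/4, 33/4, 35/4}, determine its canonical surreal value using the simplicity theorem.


Left options: {5/4, 9/2}, max = 9/2
Right options: {23/4, 33/4, 35/4}, min = 23/4
All options are numbers and max(Left) < min(Right), so by the simplicity theorem the value is the simplest (earliest-born) number strictly between 9/2 and 23/4.
The only integer strictly between 9/2 and 23/4 is 5.
No non-integer in the interval can be simpler: if x is a non-integer in the interval, then floor(x) or ceil(x) also lies in the interval (the interval contains an integer), and both are proper prefixes of x's sign expansion, i.e. born earlier. So the game value is 5.
Game value = 5

5


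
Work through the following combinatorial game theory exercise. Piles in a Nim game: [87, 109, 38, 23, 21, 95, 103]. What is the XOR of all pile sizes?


We need the XOR (exclusive or) of all pile sizes.
After XOR-ing pile 1 (size 87): 0 XOR 87 = 87
After XOR-ing pile 2 (size 109): 87 XOR 109 = 58
After XOR-ing pile 3 (size 38): 58 XOR 38 = 28
After XOR-ing pile 4 (size 23): 28 XOR 23 = 11
After XOR-ing pile 5 (size 21): 11 XOR 21 = 30
After XOR-ing pile 6 (size 95): 30 XOR 95 = 65
After XOR-ing pile 7 (size 103): 65 XOR 103 = 38
The Nim-value of this position is 38.

38


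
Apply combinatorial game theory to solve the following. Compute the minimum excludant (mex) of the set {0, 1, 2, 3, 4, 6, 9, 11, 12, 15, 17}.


Set = {0, 1, 2, 3, 4, 6, 9, 11, 12, 15, 17}
0 is in the set.
1 is in the set.
2 is in the set.
3 is in the set.
4 is in the set.
5 is NOT in the set. This is the mex.
mex = 5

5


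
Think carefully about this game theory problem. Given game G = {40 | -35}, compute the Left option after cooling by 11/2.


Original game: {40 | -35} (a switch {a | b} with a > b).
Cooling by t (for t below the temperature (a - b)/2 = 75/2) taxes each move by t: {a | b} cooled by t is {a - t | b + t}.
Cooling amount: t = 11/2
Cooled Left option: 40 - 11/2 = 69/2
Cooled Right option: -35 + 11/2 = -59/2
Cooled game: {69/2 | -59/2}
Left option = 69/2

69/2


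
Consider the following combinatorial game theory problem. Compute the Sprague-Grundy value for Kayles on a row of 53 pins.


Kayles: a move removes 1 or 2 adjacent pins from a contiguous row.
Removing pins from a row of k leaves two independent rows (a, b) with a + b = k - 1 (one pin) or a + b = k - 2 (two pins); an end removal gives a = 0.
By Sprague-Grundy, G(k) = mex{ G(a) XOR G(b) } over all these splits. G(0) = 0.
G(1): splits (0,0):0^0=0 -> mex({0}) = 1
G(2): splits (0,1):0^1=1 (0,0):0^0=0 -> mex({0, 1}) = 2
G(3): splits (0,2):0^2=2 (1,1):1^1=0 (0,1):0^1=1 -> mex({0, 1, 2}) = 3
G(4): splits (0,3):0^3=3 (1,2):1^2=3 (0,2):0^2=2 (1,1):1^1=0 -> mex({0, 2, 3}) = 1
G(5): splits (0,4):0^1=1 (1,3):1^3=2 (2,2):2^2=0 (0,3):0^3=3 (1,2):1^2=3 -> mex({0, 1, 2, 3}) = 4
G(6) = mex({0, 1, 2, 4}) = 3
G(7) = mex({0, 1, 3, 4, 5}) = 2
G(8) = mex({0, 2, 3, 5, 6}) = 1
G(9) = mex({0, 1, 2, 3, 6, 7}) = 4
G(10) = mex({0, 1, 3, 4, 5, 7}) = 2
G(11) = mex({0, 1, 2, 3, 4, 5}) = 6
G(12) = mex({0, 1, 2, 3, 5, 6, 7}) = 4
G(13) = mex({0, 2, 3, 4, 6, 7}) = 1
G(14) = mex({0, 1, 4, 5, 6, 7}) = 2
G(15) = mex({0, 1, 2, 3, 4, 5, 6}) = 7
G(16) = mex({0, 2, 3, 5, 6, 7}) = 1
G(17) = mex({0, 1, 2, 3, 5, 6, 7}) = 4
G(18) = mex({0, 1, 2, 4, 5, 6}) = 3
G(19) = mex({0, 1, 3, 4, 5, 7}) = 2
G(20) = mex({0, 2, 3, 4, 5, 6, 7}) = 1
G(21) = mex({0, 1, 2, 3, 5, 6, 7}) = 4
G(22) = mex({0, 1, 2, 3, 4, 5, 7}) = 6
G(23) = mex({0, 1, 2, 3, 4, 5, 6}) = 7
G(24) = mex({0, 1, 2, 3, 5, 6, 7}) = 4
G(25) = mex({0, 2, 3, 4, 6, 7}) = 1
G(26) = mex({0, 1, 3, 4, 5, 6, 7}) = 2
G(27) = mex({0, 1, 2, 3, 4, 5, 6, 7}) = 8
G(28) = mex({0, 1, 2, 3, 4, 6, 7, 8}) = 5
G(29) = mex({0, 1, 2, 3, 5, 6, 7, 8, 9}) = 4
G(30) = mex({0, 1, 2, 3, 4, 5, 6, 9, 10}) = 7
G(31) = mex({0, 1, 3, 4, 5, 7, 10, 11}) = 2
G(32) = mex({0, 2, 3, 4, 5, 6, 7, 9, 11}) = 1
G(33) = mex({0, 1, 2, 3, 4, 5, 6, 7, 9, 12}) = 8
G(34) = mex({0, 1, 2, 3, 4, 5, 7, 8, 11, 12}) = 6
G(35) = mex({0, 1, 2, 3, 4, 5, 6, 8, 9, 10, 11}) = 7
G(36) = mex({0, 1, 2, 3, 5, 6, 7, 9, 10}) = 4
G(37) = mex({0, 2, 3, 4, 6, 7, 9, 10, 11, 12}) = 1
G(38) = mex({0, 1, 3, 4, 5, 6, 7, 9, 10, 11, 12}) = 2
G(39) = mex({0, 1, 2, 4, 5, 6, 7, 9, 10, 12, 14}) = 3
G(40) = mex({0, 2, 3, 4, 6, 7, 11, 12, 14}) = 1
G(41) = mex({0, 1, 2, 3, 5, 6, 7, 9, 10, 11, 12}) = 4
G(42) = mex({0, 1, 2, 3, 4, 5, 6, 9, 10}) = 7
G(43) = mex({0, 1, 3, 4, 5, 7, 9, 10, 12, 15}) = 2
G(44) = mex({0, 2, 3, 4, 5, 6, 7, 9, 10, 12, 15}) = 1
G(45) = mex({0, 1, 2, 3, 4, 5, 6, 7, 9, 10, 12, 14}) = 8
G(46) = mex({0, 1, 3, 4, 5, 7, 8, 11, 12, 14}) = 2
G(47) = mex({0, 1, 2, 3, 4, 5, 6, 8, 9, 10, 11, 12}) = 7
G(48) = mex({0, 1, 2, 3, 5, 6, 7, 9, 10}) = 4
G(49) = mex({0, 2, 3, 4, 6, 7, 9, 10, 11, 12, 15}) = 1
G(50) = mex({0, 1, 4, 5, 6, 7, 9, 11, 12, 14, 15}) = 2
G(51) = mex({0, 1, 2, 3, 4, 5, 6, 7, 9, 12, 14, 15}) = 8
G(52) = mex({0, 2, 3, 4, 5, 6, 7, 8, 11, 12, 15}) = 1
G(53) = mex({0, 1, 2, 3, 5, 6, 7, 8, 9, 10, 11, 12}) = 4
Therefore G(53) = 4.

4


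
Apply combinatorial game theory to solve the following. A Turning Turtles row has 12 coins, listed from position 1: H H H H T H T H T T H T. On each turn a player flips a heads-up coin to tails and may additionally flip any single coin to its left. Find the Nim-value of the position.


Coins: H H H H T H T H T T H T
Key fact: a single head at position k behaves exactly like a Nim heap of size k (turning it to T and optionally flipping a coin at j < k corresponds to moving the heap from k to j, or to 0), and heads combine as a disjunctive sum (two heads at the same place would cancel, matching j XOR j = 0). So the Nim-value is the XOR of the 1-indexed positions of the heads.
Face-up positions (1-indexed): [1, 2, 3, 4, 6, 8, 11]
XOR 0 with 1: 0 XOR 1 = 1
XOR 1 with 2: 1 XOR 2 = 3
XOR 3 with 3: 3 XOR 3 = 0
XOR 0 with 4: 0 XOR 4 = 4
XOR 4 with 6: 4 XOR 6 = 2
XOR 2 with 8: 2 XOR 8 = 10
XOR 10 with 11: 10 XOR 11 = 1
Nim-value = 1

1


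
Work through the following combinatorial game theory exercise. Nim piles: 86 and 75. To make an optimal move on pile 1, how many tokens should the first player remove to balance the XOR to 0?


Piles: 86 and 75
Current XOR: 86 XOR 75 = 29 (non-zero, so this is an N-position).
To make the XOR zero, we need to find a move that balances the piles.
For pile 1 (size 86): target = 86 XOR 29 = 75
We reduce pile 1 from 86 to 75.
Tokens removed: 86 - 75 = 11
Verification: 75 XOR 75 = 0

11


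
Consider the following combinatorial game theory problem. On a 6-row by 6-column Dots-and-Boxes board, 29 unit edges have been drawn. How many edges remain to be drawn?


Grid: 6 x 6 boxes, i.e. 7 rows and 7 columns of dots.
Horizontal edges: (rows + 1) * cols = 7 * 6 = 42
Vertical edges: rows * (cols + 1) = 6 * 7 = 42
Total edges: 42 + 42 = 84
Edges drawn: 29
Remaining: 84 - 29 = 55

55


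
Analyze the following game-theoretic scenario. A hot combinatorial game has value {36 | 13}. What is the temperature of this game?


The game is {36 | 13}, a switch {a | b} with numbers a > b.
Cooling {a | b} by t gives {a - t | b + t}, which stops being hot when a - t = b + t, i.e. at t = (a - b)/2. So the temperature of a switch is (a - b)/2.
Temperature = (Left option - Right option) / 2
= (36 - (13)) / 2
= 23 / 2
= 23/2

23/2


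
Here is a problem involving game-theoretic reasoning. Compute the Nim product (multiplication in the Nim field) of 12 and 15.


Nim multiplication is bilinear over XOR: (u XOR v) * w = (u*w) XOR (v*w).
So we split each operand into its bit components and XOR the pairwise Nim products.
12 = 4 + 8 (as XOR of powers of 2).
15 = 1 + 2 + 4 + 8 (as XOR of powers of 2).
Using the standard Nim-product table on single bits:
  2*2 = 3,   2*4 = 8,   2*8 = 12,
  4*4 = 6,   4*8 = 11,  8*8 = 13,
and  1*x = x (identity), k*l = l*k (commutative).
Pairwise Nim products:
  4 * 1 = 4
  4 * 2 = 8
  4 * 4 = 6
  4 * 8 = 11
  8 * 1 = 8
  8 * 2 = 12
  8 * 4 = 11
  8 * 8 = 13
XOR them: 4 XOR 8 XOR 6 XOR 11 XOR 8 XOR 12 XOR 11 XOR 13 = 3.
Result: 12 * 15 = 3 (in Nim).

3


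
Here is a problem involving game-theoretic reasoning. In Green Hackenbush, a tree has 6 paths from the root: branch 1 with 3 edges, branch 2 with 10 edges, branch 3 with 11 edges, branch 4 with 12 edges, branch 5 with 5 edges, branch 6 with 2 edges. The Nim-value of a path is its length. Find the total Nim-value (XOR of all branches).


The tree has 6 branches from the ground vertex.
In Green Hackenbush, the Nim-value of a simple path of length k is k.
Branch 1: length 3, Nim-value = 3
Branch 2: length 10, Nim-value = 10
Branch 3: length 11, Nim-value = 11
Branch 4: length 12, Nim-value = 12
Branch 5: length 5, Nim-value = 5
Branch 6: length 2, Nim-value = 2
Total Nim-value = XOR of all branch values:
0 XOR 3 = 3
3 XOR 10 = 9
9 XOR 11 = 2
2 XOR 12 = 14
14 XOR 5 = 11
11 XOR 2 = 9
Nim-value of the tree = 9

9
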